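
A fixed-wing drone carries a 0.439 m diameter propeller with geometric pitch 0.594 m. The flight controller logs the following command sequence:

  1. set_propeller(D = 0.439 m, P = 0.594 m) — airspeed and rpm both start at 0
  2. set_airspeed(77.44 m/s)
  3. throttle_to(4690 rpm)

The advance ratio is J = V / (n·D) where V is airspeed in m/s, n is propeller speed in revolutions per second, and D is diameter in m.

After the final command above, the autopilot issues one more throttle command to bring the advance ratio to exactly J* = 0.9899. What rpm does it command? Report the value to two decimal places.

rpm = 10692.04

set_propeller: D = 0.439 m, P = 0.594 m (p = P/D = 1.353075); state ← (V=0, rpm=0)
set_airspeed(77.44): V ← 77.44 m/s
throttle_to(4690): rpm ← 4690
final state: V = 77.44 m/s, rpm = 4690 → n = rpm/60 = 78.166667 rev/s
target J* = 0.9899; solve J* = V/(n·D) for n: n = V/(J*·D) = 77.44/(0.9899 × 0.439) = 178.200739 rev/s
rpm = 60·n = 10692.044317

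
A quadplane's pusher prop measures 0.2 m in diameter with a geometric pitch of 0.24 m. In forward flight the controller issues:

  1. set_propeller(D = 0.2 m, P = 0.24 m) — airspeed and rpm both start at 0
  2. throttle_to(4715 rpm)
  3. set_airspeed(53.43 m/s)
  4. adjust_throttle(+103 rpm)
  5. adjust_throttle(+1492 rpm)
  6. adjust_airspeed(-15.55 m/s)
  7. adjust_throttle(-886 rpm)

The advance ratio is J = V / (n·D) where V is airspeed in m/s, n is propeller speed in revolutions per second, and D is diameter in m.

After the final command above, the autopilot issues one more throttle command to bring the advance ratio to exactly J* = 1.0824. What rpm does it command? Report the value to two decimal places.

set_propeller: D = 0.2 m, P = 0.24 m (p = P/D = 1.200000); state ← (V=0, rpm=0)
throttle_to(4715): rpm ← 4715
set_airspeed(53.43): V ← 53.43 m/s
adjust_throttle(+103): rpm ← 4715 +103 = 4818
adjust_throttle(+1492): rpm ← 4818 +1492 = 6310
adjust_airspeed(-15.55): V ← 53.43 -15.55 = 37.88 m/s
adjust_throttle(-886): rpm ← 6310 -886 = 5424
final state: V = 37.88 m/s, rpm = 5424 → n = rpm/60 = 90.400000 rev/s
target J* = 1.0824; solve J* = V/(n·D) for n: n = V/(J*·D) = 37.88/(1.0824 × 0.2) = 174.981523 rev/s
rpm = 60·n = 10498.891353

rpm = 10498.89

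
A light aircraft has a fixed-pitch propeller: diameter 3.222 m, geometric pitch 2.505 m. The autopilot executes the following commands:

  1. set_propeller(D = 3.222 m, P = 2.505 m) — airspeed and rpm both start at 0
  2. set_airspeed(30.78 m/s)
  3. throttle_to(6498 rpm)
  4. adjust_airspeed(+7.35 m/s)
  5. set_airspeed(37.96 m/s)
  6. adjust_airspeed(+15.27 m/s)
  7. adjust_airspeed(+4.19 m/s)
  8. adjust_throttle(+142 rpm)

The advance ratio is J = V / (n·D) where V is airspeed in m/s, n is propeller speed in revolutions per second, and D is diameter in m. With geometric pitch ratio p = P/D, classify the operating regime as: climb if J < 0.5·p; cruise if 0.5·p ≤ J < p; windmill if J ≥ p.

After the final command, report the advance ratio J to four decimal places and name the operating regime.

set_propeller: D = 3.222 m, P = 2.505 m (p = P/D = 0.777467); state ← (V=0, rpm=0)
set_airspeed(30.78): V ← 30.78 m/s
throttle_to(6498): rpm ← 6498
adjust_airspeed(+7.35): V ← 30.78 +7.35 = 38.13 m/s
set_airspeed(37.96): V ← 37.96 m/s
adjust_airspeed(+15.27): V ← 37.96 +15.27 = 53.23 m/s
adjust_airspeed(+4.19): V ← 53.23 +4.19 = 57.42 m/s
adjust_throttle(+142): rpm ← 6498 +142 = 6640
final state: V = 57.42 m/s, rpm = 6640 → n = rpm/60 = 110.666667 rev/s
J = V / (n·D) = 57.42 / (110.666667 × 3.222) = 0.161035
regime bands: climb J<0.3887 | cruise [0.3887, 0.7775) | windmill J≥0.7775
J = 0.1610 → climb

J = 0.1610, regime = climb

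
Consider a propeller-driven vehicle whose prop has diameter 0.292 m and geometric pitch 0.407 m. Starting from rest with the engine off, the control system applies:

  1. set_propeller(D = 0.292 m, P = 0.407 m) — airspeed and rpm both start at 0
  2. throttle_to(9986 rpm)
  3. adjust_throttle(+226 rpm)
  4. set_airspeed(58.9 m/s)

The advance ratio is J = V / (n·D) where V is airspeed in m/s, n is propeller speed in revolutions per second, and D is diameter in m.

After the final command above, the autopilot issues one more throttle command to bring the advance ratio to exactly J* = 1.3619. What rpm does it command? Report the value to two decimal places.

set_propeller: D = 0.292 m, P = 0.407 m (p = P/D = 1.393836); state ← (V=0, rpm=0)
throttle_to(9986): rpm ← 9986
adjust_throttle(+226): rpm ← 9986 +226 = 10212
set_airspeed(58.9): V ← 58.9 m/s
final state: V = 58.9 m/s, rpm = 10212 → n = rpm/60 = 170.200000 rev/s
target J* = 1.3619; solve J* = V/(n·D) for n: n = V/(J*·D) = 58.9/(1.3619 × 0.292) = 148.110969 rev/s
rpm = 60·n = 8886.658144

rpm = 8886.66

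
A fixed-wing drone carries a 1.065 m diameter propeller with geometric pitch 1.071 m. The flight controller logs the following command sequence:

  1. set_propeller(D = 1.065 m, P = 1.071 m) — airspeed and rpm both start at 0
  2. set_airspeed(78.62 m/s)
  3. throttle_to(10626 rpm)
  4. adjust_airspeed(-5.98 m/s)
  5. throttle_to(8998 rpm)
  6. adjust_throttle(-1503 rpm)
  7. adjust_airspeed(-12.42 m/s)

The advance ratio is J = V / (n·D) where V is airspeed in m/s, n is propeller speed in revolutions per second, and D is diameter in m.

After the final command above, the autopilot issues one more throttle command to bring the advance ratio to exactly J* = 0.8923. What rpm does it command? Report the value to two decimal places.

rpm = 3802.17

set_propeller: D = 1.065 m, P = 1.071 m (p = P/D = 1.005634); state ← (V=0, rpm=0)
set_airspeed(78.62): V ← 78.62 m/s
throttle_to(10626): rpm ← 10626
adjust_airspeed(-5.98): V ← 78.62 -5.98 = 72.64 m/s
throttle_to(8998): rpm ← 8998
adjust_throttle(-1503): rpm ← 8998 -1503 = 7495
adjust_airspeed(-12.42): V ← 72.64 -12.42 = 60.22 m/s
final state: V = 60.22 m/s, rpm = 7495 → n = rpm/60 = 124.916667 rev/s
target J* = 0.8923; solve J* = V/(n·D) for n: n = V/(J*·D) = 60.22/(0.8923 × 1.065) = 63.369496 rev/s
rpm = 60·n = 3802.169737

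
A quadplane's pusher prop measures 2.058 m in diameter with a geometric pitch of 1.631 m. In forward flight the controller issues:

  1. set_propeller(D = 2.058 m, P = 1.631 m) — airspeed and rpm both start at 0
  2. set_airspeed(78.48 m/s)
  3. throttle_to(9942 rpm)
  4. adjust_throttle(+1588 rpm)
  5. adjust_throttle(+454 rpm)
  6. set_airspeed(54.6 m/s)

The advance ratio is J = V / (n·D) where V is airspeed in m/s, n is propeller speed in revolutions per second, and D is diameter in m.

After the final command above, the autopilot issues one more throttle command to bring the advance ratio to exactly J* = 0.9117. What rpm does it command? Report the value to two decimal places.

rpm = 1746.01

set_propeller: D = 2.058 m, P = 1.631 m (p = P/D = 0.792517); state ← (V=0, rpm=0)
set_airspeed(78.48): V ← 78.48 m/s
throttle_to(9942): rpm ← 9942
adjust_throttle(+1588): rpm ← 9942 +1588 = 11530
adjust_throttle(+454): rpm ← 11530 +454 = 11984
set_airspeed(54.6): V ← 54.6 m/s
final state: V = 54.6 m/s, rpm = 11984 → n = rpm/60 = 199.733333 rev/s
target J* = 0.9117; solve J* = V/(n·D) for n: n = V/(J*·D) = 54.6/(0.9117 × 2.058) = 29.100156 rev/s
rpm = 60·n = 1746.009361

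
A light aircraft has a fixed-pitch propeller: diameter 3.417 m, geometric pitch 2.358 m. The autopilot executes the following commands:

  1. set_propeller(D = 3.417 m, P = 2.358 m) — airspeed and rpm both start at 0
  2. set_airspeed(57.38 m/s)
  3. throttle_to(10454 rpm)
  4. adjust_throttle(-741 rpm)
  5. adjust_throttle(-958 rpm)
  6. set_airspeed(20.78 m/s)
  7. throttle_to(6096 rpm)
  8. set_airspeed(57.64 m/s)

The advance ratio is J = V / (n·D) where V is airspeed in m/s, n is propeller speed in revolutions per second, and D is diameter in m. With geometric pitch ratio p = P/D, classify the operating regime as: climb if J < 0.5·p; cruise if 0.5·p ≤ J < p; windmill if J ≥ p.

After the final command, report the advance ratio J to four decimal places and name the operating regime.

J = 0.1660, regime = climb

set_propeller: D = 3.417 m, P = 2.358 m (p = P/D = 0.690079); state ← (V=0, rpm=0)
set_airspeed(57.38): V ← 57.38 m/s
throttle_to(10454): rpm ← 10454
adjust_throttle(-741): rpm ← 10454 -741 = 9713
adjust_throttle(-958): rpm ← 9713 -958 = 8755
set_airspeed(20.78): V ← 20.78 m/s
throttle_to(6096): rpm ← 6096
set_airspeed(57.64): V ← 57.64 m/s
final state: V = 57.64 m/s, rpm = 6096 → n = rpm/60 = 101.600000 rev/s
J = V / (n·D) = 57.64 / (101.600000 × 3.417) = 0.166030
regime bands: climb J<0.3450 | cruise [0.3450, 0.6901) | windmill J≥0.6901
J = 0.1660 → climb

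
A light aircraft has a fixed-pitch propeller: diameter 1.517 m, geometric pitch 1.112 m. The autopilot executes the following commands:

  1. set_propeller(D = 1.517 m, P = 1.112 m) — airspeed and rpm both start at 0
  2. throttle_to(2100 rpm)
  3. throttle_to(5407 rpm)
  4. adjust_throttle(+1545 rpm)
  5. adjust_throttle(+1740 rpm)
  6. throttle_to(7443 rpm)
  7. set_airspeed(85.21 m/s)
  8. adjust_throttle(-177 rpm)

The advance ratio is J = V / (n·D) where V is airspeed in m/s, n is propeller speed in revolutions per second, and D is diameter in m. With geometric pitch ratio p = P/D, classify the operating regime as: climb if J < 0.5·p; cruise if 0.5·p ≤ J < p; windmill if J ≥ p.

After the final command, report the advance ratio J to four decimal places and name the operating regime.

set_propeller: D = 1.517 m, P = 1.112 m (p = P/D = 0.733026); state ← (V=0, rpm=0)
throttle_to(2100): rpm ← 2100
throttle_to(5407): rpm ← 5407
adjust_throttle(+1545): rpm ← 5407 +1545 = 6952
adjust_throttle(+1740): rpm ← 6952 +1740 = 8692
throttle_to(7443): rpm ← 7443
set_airspeed(85.21): V ← 85.21 m/s
adjust_throttle(-177): rpm ← 7443 -177 = 7266
final state: V = 85.21 m/s, rpm = 7266 → n = rpm/60 = 121.100000 rev/s
J = V / (n·D) = 85.21 / (121.100000 × 1.517) = 0.463832
regime bands: climb J<0.3665 | cruise [0.3665, 0.7330) | windmill J≥0.7330
J = 0.4638 → cruise

J = 0.4638, regime = cruise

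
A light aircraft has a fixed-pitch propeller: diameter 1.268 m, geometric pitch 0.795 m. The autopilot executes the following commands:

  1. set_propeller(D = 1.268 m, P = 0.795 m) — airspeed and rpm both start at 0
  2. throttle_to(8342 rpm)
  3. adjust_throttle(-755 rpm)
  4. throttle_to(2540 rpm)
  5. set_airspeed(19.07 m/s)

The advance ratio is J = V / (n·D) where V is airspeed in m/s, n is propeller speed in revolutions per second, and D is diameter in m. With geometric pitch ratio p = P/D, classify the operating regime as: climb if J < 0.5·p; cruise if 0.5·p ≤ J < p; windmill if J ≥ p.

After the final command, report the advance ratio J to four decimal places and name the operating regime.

set_propeller: D = 1.268 m, P = 0.795 m (p = P/D = 0.626972); state ← (V=0, rpm=0)
throttle_to(8342): rpm ← 8342
adjust_throttle(-755): rpm ← 8342 -755 = 7587
throttle_to(2540): rpm ← 2540
set_airspeed(19.07): V ← 19.07 m/s
final state: V = 19.07 m/s, rpm = 2540 → n = rpm/60 = 42.333333 rev/s
J = V / (n·D) = 19.07 / (42.333333 × 1.268) = 0.355262
regime bands: climb J<0.3135 | cruise [0.3135, 0.6270) | windmill J≥0.6270
J = 0.3553 → cruise

J = 0.3553, regime = cruise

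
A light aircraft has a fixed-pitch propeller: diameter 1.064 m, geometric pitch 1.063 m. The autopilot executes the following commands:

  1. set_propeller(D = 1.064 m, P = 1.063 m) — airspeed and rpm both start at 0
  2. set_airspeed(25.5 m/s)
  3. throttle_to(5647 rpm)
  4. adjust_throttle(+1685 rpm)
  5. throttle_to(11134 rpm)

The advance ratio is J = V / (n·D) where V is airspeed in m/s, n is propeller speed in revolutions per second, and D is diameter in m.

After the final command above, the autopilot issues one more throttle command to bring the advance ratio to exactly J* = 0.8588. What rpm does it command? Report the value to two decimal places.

set_propeller: D = 1.064 m, P = 1.063 m (p = P/D = 0.999060); state ← (V=0, rpm=0)
set_airspeed(25.5): V ← 25.5 m/s
throttle_to(5647): rpm ← 5647
adjust_throttle(+1685): rpm ← 5647 +1685 = 7332
throttle_to(11134): rpm ← 11134
final state: V = 25.5 m/s, rpm = 11134 → n = rpm/60 = 185.566667 rev/s
target J* = 0.8588; solve J* = V/(n·D) for n: n = V/(J*·D) = 25.5/(0.8588 × 1.064) = 27.906574 rev/s
rpm = 60·n = 1674.394416

rpm = 1674.39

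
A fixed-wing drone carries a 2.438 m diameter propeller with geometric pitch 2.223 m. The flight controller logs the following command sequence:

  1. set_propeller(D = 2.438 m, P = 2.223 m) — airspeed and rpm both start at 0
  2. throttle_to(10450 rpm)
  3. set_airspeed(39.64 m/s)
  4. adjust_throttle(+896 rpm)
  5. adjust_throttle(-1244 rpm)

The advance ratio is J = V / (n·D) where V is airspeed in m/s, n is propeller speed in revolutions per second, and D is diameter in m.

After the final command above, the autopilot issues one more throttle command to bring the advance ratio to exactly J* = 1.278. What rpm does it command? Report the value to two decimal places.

rpm = 763.34

set_propeller: D = 2.438 m, P = 2.223 m (p = P/D = 0.911813); state ← (V=0, rpm=0)
throttle_to(10450): rpm ← 10450
set_airspeed(39.64): V ← 39.64 m/s
adjust_throttle(+896): rpm ← 10450 +896 = 11346
adjust_throttle(-1244): rpm ← 11346 -1244 = 10102
final state: V = 39.64 m/s, rpm = 10102 → n = rpm/60 = 168.366667 rev/s
target J* = 1.278; solve J* = V/(n·D) for n: n = V/(J*·D) = 39.64/(1.278 × 2.438) = 12.722401 rev/s
rpm = 60·n = 763.344079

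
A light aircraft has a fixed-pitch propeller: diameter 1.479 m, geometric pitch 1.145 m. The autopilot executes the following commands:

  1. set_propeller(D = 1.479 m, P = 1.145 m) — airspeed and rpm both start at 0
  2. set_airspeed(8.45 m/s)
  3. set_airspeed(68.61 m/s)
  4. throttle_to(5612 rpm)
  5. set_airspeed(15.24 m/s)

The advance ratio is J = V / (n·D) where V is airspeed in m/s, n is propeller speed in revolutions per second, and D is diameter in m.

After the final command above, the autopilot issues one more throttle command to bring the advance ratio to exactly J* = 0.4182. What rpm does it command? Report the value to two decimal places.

rpm = 1478.37

set_propeller: D = 1.479 m, P = 1.145 m (p = P/D = 0.774172); state ← (V=0, rpm=0)
set_airspeed(8.45): V ← 8.45 m/s
set_airspeed(68.61): V ← 68.61 m/s
throttle_to(5612): rpm ← 5612
set_airspeed(15.24): V ← 15.24 m/s
final state: V = 15.24 m/s, rpm = 5612 → n = rpm/60 = 93.533333 rev/s
target J* = 0.4182; solve J* = V/(n·D) for n: n = V/(J*·D) = 15.24/(0.4182 × 1.479) = 24.639550 rev/s
rpm = 60·n = 1478.372975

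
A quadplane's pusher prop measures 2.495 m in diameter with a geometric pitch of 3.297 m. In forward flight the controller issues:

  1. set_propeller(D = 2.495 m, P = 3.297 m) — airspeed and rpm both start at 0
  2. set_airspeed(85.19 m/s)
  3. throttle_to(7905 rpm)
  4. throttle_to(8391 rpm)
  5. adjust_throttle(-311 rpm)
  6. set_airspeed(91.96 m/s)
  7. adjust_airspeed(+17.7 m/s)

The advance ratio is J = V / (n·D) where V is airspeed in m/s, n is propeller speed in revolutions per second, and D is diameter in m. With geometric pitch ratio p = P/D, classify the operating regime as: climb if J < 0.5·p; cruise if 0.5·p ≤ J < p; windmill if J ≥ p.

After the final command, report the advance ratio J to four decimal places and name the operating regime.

J = 0.3264, regime = climb

set_propeller: D = 2.495 m, P = 3.297 m (p = P/D = 1.321443); state ← (V=0, rpm=0)
set_airspeed(85.19): V ← 85.19 m/s
throttle_to(7905): rpm ← 7905
throttle_to(8391): rpm ← 8391
adjust_throttle(-311): rpm ← 8391 -311 = 8080
set_airspeed(91.96): V ← 91.96 m/s
adjust_airspeed(+17.7): V ← 91.96 +17.7 = 109.66 m/s
final state: V = 109.66 m/s, rpm = 8080 → n = rpm/60 = 134.666667 rev/s
J = V / (n·D) = 109.66 / (134.666667 × 2.495) = 0.326376
regime bands: climb J<0.6607 | cruise [0.6607, 1.3214) | windmill J≥1.3214
J = 0.3264 → climb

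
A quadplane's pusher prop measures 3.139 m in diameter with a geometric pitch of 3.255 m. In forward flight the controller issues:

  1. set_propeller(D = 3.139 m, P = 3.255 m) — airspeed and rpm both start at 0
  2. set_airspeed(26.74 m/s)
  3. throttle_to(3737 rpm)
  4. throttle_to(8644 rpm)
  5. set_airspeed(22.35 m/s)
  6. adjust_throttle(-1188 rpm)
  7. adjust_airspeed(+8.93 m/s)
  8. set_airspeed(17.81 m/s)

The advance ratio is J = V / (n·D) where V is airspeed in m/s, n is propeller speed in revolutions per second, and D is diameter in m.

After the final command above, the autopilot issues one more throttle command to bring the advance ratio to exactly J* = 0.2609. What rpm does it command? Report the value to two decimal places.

rpm = 1304.82

set_propeller: D = 3.139 m, P = 3.255 m (p = P/D = 1.036954); state ← (V=0, rpm=0)
set_airspeed(26.74): V ← 26.74 m/s
throttle_to(3737): rpm ← 3737
throttle_to(8644): rpm ← 8644
set_airspeed(22.35): V ← 22.35 m/s
adjust_throttle(-1188): rpm ← 8644 -1188 = 7456
adjust_airspeed(+8.93): V ← 22.35 +8.93 = 31.28 m/s
set_airspeed(17.81): V ← 17.81 m/s
final state: V = 17.81 m/s, rpm = 7456 → n = rpm/60 = 124.266667 rev/s
target J* = 0.2609; solve J* = V/(n·D) for n: n = V/(J*·D) = 17.81/(0.2609 × 3.139) = 21.746958 rev/s
rpm = 60·n = 1304.817507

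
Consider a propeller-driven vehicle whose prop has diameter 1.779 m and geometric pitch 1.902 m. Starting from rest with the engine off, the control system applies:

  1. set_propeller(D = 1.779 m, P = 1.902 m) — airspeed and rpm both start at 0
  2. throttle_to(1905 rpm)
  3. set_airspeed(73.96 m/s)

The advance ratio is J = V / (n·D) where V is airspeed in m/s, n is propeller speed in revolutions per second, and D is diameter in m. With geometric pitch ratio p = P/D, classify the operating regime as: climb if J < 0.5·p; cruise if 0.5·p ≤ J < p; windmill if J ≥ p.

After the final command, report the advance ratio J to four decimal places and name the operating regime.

set_propeller: D = 1.779 m, P = 1.902 m (p = P/D = 1.069140); state ← (V=0, rpm=0)
throttle_to(1905): rpm ← 1905
set_airspeed(73.96): V ← 73.96 m/s
final state: V = 73.96 m/s, rpm = 1905 → n = rpm/60 = 31.750000 rev/s
J = V / (n·D) = 73.96 / (31.750000 × 1.779) = 1.309415
regime bands: climb J<0.5346 | cruise [0.5346, 1.0691) | windmill J≥1.0691
J = 1.3094 → windmill

J = 1.3094, regime = windmill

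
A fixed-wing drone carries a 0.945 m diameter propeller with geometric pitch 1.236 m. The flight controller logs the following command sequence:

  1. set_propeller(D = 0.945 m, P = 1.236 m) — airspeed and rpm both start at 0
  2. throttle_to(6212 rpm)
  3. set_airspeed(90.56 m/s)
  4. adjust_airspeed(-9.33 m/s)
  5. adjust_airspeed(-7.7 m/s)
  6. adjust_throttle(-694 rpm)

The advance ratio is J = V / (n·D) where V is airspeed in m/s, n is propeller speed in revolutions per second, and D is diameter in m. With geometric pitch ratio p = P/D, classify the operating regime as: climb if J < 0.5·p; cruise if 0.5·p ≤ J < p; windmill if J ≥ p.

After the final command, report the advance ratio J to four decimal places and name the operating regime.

J = 0.8461, regime = cruise

set_propeller: D = 0.945 m, P = 1.236 m (p = P/D = 1.307937); state ← (V=0, rpm=0)
throttle_to(6212): rpm ← 6212
set_airspeed(90.56): V ← 90.56 m/s
adjust_airspeed(-9.33): V ← 90.56 -9.33 = 81.23 m/s
adjust_airspeed(-7.7): V ← 81.23 -7.7 = 73.53 m/s
adjust_throttle(-694): rpm ← 6212 -694 = 5518
final state: V = 73.53 m/s, rpm = 5518 → n = rpm/60 = 91.966667 rev/s
J = V / (n·D) = 73.53 / (91.966667 × 0.945) = 0.846062
regime bands: climb J<0.6540 | cruise [0.6540, 1.3079) | windmill J≥1.3079
J = 0.8461 → cruise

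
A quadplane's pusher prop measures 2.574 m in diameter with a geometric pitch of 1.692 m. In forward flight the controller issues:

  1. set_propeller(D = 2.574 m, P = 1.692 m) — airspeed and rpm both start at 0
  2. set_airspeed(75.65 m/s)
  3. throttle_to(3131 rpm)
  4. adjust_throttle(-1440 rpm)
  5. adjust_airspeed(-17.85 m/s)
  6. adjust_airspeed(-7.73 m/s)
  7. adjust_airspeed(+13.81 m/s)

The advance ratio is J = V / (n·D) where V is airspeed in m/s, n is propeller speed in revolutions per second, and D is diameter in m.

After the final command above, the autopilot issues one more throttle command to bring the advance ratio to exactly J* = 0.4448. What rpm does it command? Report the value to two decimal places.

set_propeller: D = 2.574 m, P = 1.692 m (p = P/D = 0.657343); state ← (V=0, rpm=0)
set_airspeed(75.65): V ← 75.65 m/s
throttle_to(3131): rpm ← 3131
adjust_throttle(-1440): rpm ← 3131 -1440 = 1691
adjust_airspeed(-17.85): V ← 75.65 -17.85 = 57.8 m/s
adjust_airspeed(-7.73): V ← 57.8 -7.73 = 50.07 m/s
adjust_airspeed(+13.81): V ← 50.07 +13.81 = 63.88 m/s
final state: V = 63.88 m/s, rpm = 1691 → n = rpm/60 = 28.183333 rev/s
target J* = 0.4448; solve J* = V/(n·D) for n: n = V/(J*·D) = 63.88/(0.4448 × 2.574) = 55.794525 rev/s
rpm = 60·n = 3347.671513

rpm = 3347.67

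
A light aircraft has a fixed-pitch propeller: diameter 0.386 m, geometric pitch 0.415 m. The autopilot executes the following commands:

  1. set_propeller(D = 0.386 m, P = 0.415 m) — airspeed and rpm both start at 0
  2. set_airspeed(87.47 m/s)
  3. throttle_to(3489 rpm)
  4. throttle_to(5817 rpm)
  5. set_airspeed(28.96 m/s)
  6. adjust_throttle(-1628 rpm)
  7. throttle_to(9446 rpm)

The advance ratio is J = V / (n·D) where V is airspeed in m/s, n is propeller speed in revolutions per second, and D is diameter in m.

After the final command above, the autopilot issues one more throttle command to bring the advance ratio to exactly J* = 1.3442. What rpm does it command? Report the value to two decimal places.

rpm = 3348.87

set_propeller: D = 0.386 m, P = 0.415 m (p = P/D = 1.075130); state ← (V=0, rpm=0)
set_airspeed(87.47): V ← 87.47 m/s
throttle_to(3489): rpm ← 3489
throttle_to(5817): rpm ← 5817
set_airspeed(28.96): V ← 28.96 m/s
adjust_throttle(-1628): rpm ← 5817 -1628 = 4189
throttle_to(9446): rpm ← 9446
final state: V = 28.96 m/s, rpm = 9446 → n = rpm/60 = 157.433333 rev/s
target J* = 1.3442; solve J* = V/(n·D) for n: n = V/(J*·D) = 28.96/(1.3442 × 0.386) = 55.814542 rev/s
rpm = 60·n = 3348.872492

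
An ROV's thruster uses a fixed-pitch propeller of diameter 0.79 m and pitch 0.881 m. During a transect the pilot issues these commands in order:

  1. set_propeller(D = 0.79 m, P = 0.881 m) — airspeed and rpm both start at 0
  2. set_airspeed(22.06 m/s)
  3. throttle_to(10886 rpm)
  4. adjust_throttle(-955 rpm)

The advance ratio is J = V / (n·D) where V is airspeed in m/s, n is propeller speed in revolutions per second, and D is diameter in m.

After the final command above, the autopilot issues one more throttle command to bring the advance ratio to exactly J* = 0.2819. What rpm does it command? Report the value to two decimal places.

set_propeller: D = 0.79 m, P = 0.881 m (p = P/D = 1.115190); state ← (V=0, rpm=0)
set_airspeed(22.06): V ← 22.06 m/s
throttle_to(10886): rpm ← 10886
adjust_throttle(-955): rpm ← 10886 -955 = 9931
final state: V = 22.06 m/s, rpm = 9931 → n = rpm/60 = 165.516667 rev/s
target J* = 0.2819; solve J* = V/(n·D) for n: n = V/(J*·D) = 22.06/(0.2819 × 0.79) = 99.056583 rev/s
rpm = 60·n = 5943.394956

rpm = 5943.39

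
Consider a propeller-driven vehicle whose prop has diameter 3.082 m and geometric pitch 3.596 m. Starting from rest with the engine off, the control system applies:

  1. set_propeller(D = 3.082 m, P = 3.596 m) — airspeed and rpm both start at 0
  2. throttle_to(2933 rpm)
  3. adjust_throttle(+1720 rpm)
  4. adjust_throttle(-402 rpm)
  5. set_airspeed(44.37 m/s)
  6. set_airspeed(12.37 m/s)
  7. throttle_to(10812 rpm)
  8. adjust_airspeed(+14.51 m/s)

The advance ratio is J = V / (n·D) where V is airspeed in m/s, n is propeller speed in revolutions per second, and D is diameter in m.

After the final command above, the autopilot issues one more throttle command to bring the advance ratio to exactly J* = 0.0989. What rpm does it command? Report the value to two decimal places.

set_propeller: D = 3.082 m, P = 3.596 m (p = P/D = 1.166775); state ← (V=0, rpm=0)
throttle_to(2933): rpm ← 2933
adjust_throttle(+1720): rpm ← 2933 +1720 = 4653
adjust_throttle(-402): rpm ← 4653 -402 = 4251
set_airspeed(44.37): V ← 44.37 m/s
set_airspeed(12.37): V ← 12.37 m/s
throttle_to(10812): rpm ← 10812
adjust_airspeed(+14.51): V ← 12.37 +14.51 = 26.88 m/s
final state: V = 26.88 m/s, rpm = 10812 → n = rpm/60 = 180.200000 rev/s
target J* = 0.0989; solve J* = V/(n·D) for n: n = V/(J*·D) = 26.88/(0.0989 × 3.082) = 88.186141 rev/s
rpm = 60·n = 5291.168460

rpm = 5291.17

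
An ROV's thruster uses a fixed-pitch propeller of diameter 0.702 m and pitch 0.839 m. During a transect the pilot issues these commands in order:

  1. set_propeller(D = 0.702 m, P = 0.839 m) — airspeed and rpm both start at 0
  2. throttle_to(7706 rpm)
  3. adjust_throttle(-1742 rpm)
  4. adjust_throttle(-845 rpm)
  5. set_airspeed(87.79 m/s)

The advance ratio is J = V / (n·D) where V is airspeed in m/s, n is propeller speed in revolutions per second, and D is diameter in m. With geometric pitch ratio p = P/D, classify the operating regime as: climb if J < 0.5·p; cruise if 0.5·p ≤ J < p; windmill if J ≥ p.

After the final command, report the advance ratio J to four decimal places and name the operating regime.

set_propeller: D = 0.702 m, P = 0.839 m (p = P/D = 1.195157); state ← (V=0, rpm=0)
throttle_to(7706): rpm ← 7706
adjust_throttle(-1742): rpm ← 7706 -1742 = 5964
adjust_throttle(-845): rpm ← 5964 -845 = 5119
set_airspeed(87.79): V ← 87.79 m/s
final state: V = 87.79 m/s, rpm = 5119 → n = rpm/60 = 85.316667 rev/s
J = V / (n·D) = 87.79 / (85.316667 × 0.702) = 1.465798
regime bands: climb J<0.5976 | cruise [0.5976, 1.1952) | windmill J≥1.1952
J = 1.4658 → windmill

J = 1.4658, regime = windmill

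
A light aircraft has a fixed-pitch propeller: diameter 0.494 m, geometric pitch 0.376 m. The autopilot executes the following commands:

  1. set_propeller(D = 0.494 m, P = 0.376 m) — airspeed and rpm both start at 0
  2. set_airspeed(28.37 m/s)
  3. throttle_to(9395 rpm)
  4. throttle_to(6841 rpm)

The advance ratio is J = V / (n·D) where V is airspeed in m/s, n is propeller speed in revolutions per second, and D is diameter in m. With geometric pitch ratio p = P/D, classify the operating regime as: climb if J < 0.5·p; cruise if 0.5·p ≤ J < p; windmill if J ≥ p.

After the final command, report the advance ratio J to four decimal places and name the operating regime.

J = 0.5037, regime = cruise

set_propeller: D = 0.494 m, P = 0.376 m (p = P/D = 0.761134); state ← (V=0, rpm=0)
set_airspeed(28.37): V ← 28.37 m/s
throttle_to(9395): rpm ← 9395
throttle_to(6841): rpm ← 6841
final state: V = 28.37 m/s, rpm = 6841 → n = rpm/60 = 114.016667 rev/s
J = V / (n·D) = 28.37 / (114.016667 × 0.494) = 0.503691
regime bands: climb J<0.3806 | cruise [0.3806, 0.7611) | windmill J≥0.7611
J = 0.5037 → cruise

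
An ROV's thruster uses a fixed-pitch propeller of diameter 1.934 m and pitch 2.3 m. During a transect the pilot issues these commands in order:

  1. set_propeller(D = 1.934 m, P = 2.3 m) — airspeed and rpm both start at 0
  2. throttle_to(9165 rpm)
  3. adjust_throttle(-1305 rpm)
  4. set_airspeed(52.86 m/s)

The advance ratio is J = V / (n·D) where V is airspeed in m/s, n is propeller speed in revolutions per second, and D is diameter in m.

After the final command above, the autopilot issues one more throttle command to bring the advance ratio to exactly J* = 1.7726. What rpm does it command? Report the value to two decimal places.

rpm = 925.15

set_propeller: D = 1.934 m, P = 2.3 m (p = P/D = 1.189245); state ← (V=0, rpm=0)
throttle_to(9165): rpm ← 9165
adjust_throttle(-1305): rpm ← 9165 -1305 = 7860
set_airspeed(52.86): V ← 52.86 m/s
final state: V = 52.86 m/s, rpm = 7860 → n = rpm/60 = 131.000000 rev/s
target J* = 1.7726; solve J* = V/(n·D) for n: n = V/(J*·D) = 52.86/(1.7726 × 1.934) = 15.419133 rev/s
rpm = 60·n = 925.147958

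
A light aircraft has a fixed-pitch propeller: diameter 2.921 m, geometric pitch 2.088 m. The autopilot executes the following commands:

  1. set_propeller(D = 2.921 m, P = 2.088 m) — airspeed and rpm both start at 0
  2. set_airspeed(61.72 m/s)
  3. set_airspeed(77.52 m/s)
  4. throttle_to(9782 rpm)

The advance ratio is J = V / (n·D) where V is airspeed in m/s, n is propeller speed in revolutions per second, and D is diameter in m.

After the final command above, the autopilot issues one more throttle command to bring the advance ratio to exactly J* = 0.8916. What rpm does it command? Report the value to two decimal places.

set_propeller: D = 2.921 m, P = 2.088 m (p = P/D = 0.714824); state ← (V=0, rpm=0)
set_airspeed(61.72): V ← 61.72 m/s
set_airspeed(77.52): V ← 77.52 m/s
throttle_to(9782): rpm ← 9782
final state: V = 77.52 m/s, rpm = 9782 → n = rpm/60 = 163.033333 rev/s
target J* = 0.8916; solve J* = V/(n·D) for n: n = V/(J*·D) = 77.52/(0.8916 × 2.921) = 29.765429 rev/s
rpm = 60·n = 1785.925744

rpm = 1785.93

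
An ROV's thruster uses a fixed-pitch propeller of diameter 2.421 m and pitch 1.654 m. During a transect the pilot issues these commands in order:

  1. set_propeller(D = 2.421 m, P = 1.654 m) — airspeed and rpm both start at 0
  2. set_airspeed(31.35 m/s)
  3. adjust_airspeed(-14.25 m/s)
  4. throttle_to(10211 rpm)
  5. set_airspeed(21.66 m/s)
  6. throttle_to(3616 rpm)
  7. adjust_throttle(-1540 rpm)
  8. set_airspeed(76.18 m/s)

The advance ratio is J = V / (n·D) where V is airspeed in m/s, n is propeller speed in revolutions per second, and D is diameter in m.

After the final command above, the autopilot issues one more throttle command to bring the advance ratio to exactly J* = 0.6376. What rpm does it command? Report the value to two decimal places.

set_propeller: D = 2.421 m, P = 1.654 m (p = P/D = 0.683189); state ← (V=0, rpm=0)
set_airspeed(31.35): V ← 31.35 m/s
adjust_airspeed(-14.25): V ← 31.35 -14.25 = 17.1 m/s
throttle_to(10211): rpm ← 10211
set_airspeed(21.66): V ← 21.66 m/s
throttle_to(3616): rpm ← 3616
adjust_throttle(-1540): rpm ← 3616 -1540 = 2076
set_airspeed(76.18): V ← 76.18 m/s
final state: V = 76.18 m/s, rpm = 2076 → n = rpm/60 = 34.600000 rev/s
target J* = 0.6376; solve J* = V/(n·D) for n: n = V/(J*·D) = 76.18/(0.6376 × 2.421) = 49.351217 rev/s
rpm = 60·n = 2961.073045

rpm = 2961.07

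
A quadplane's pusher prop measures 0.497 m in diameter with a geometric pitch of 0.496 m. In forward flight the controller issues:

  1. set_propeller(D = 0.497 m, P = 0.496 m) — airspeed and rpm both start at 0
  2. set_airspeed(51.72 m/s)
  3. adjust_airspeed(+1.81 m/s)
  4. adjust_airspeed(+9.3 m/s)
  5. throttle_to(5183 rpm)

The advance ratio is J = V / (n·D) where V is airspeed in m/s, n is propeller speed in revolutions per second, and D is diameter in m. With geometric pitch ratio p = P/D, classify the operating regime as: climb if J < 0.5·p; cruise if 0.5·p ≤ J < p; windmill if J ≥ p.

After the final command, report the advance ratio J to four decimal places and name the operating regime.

J = 1.4635, regime = windmill

set_propeller: D = 0.497 m, P = 0.496 m (p = P/D = 0.997988); state ← (V=0, rpm=0)
set_airspeed(51.72): V ← 51.72 m/s
adjust_airspeed(+1.81): V ← 51.72 +1.81 = 53.53 m/s
adjust_airspeed(+9.3): V ← 53.53 +9.3 = 62.83 m/s
throttle_to(5183): rpm ← 5183
final state: V = 62.83 m/s, rpm = 5183 → n = rpm/60 = 86.383333 rev/s
J = V / (n·D) = 62.83 / (86.383333 × 0.497) = 1.463460
regime bands: climb J<0.4990 | cruise [0.4990, 0.9980) | windmill J≥0.9980
J = 1.4635 → windmill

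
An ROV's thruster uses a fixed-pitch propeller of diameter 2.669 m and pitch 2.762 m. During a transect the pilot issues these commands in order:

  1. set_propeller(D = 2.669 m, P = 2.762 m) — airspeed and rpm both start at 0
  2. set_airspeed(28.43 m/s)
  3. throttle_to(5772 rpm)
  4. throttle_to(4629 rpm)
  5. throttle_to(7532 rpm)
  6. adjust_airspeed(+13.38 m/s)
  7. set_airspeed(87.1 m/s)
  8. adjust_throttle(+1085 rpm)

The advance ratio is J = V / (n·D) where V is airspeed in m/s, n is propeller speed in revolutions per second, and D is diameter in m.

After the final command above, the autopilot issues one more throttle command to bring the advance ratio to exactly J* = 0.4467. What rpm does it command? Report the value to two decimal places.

set_propeller: D = 2.669 m, P = 2.762 m (p = P/D = 1.034845); state ← (V=0, rpm=0)
set_airspeed(28.43): V ← 28.43 m/s
throttle_to(5772): rpm ← 5772
throttle_to(4629): rpm ← 4629
throttle_to(7532): rpm ← 7532
adjust_airspeed(+13.38): V ← 28.43 +13.38 = 41.81 m/s
set_airspeed(87.1): V ← 87.1 m/s
adjust_throttle(+1085): rpm ← 7532 +1085 = 8617
final state: V = 87.1 m/s, rpm = 8617 → n = rpm/60 = 143.616667 rev/s
target J* = 0.4467; solve J* = V/(n·D) for n: n = V/(J*·D) = 87.1/(0.4467 × 2.669) = 73.055620 rev/s
rpm = 60·n = 4383.337179

rpm = 4383.34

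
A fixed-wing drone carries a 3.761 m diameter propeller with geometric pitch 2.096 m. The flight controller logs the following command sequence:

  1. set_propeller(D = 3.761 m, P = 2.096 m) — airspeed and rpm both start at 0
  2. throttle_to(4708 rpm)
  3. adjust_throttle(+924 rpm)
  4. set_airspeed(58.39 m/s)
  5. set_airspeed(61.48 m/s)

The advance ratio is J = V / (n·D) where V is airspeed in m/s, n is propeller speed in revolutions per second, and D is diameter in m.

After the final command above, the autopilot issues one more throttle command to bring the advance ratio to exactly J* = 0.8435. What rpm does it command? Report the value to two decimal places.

set_propeller: D = 3.761 m, P = 2.096 m (p = P/D = 0.557299); state ← (V=0, rpm=0)
throttle_to(4708): rpm ← 4708
adjust_throttle(+924): rpm ← 4708 +924 = 5632
set_airspeed(58.39): V ← 58.39 m/s
set_airspeed(61.48): V ← 61.48 m/s
final state: V = 61.48 m/s, rpm = 5632 → n = rpm/60 = 93.866667 rev/s
target J* = 0.8435; solve J* = V/(n·D) for n: n = V/(J*·D) = 61.48/(0.8435 × 3.761) = 19.379628 rev/s
rpm = 60·n = 1162.777686

rpm = 1162.78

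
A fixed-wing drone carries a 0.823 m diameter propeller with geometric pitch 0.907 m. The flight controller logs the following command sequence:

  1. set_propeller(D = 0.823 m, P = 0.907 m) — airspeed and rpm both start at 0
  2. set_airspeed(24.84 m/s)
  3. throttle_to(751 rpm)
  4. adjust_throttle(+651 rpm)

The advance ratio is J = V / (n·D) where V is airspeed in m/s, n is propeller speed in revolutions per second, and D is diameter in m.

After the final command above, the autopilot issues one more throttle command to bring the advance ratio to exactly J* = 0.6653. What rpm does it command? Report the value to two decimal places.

set_propeller: D = 0.823 m, P = 0.907 m (p = P/D = 1.102066); state ← (V=0, rpm=0)
set_airspeed(24.84): V ← 24.84 m/s
throttle_to(751): rpm ← 751
adjust_throttle(+651): rpm ← 751 +651 = 1402
final state: V = 24.84 m/s, rpm = 1402 → n = rpm/60 = 23.366667 rev/s
target J* = 0.6653; solve J* = V/(n·D) for n: n = V/(J*·D) = 24.84/(0.6653 × 0.823) = 45.366391 rev/s
rpm = 60·n = 2721.983468

rpm = 2721.98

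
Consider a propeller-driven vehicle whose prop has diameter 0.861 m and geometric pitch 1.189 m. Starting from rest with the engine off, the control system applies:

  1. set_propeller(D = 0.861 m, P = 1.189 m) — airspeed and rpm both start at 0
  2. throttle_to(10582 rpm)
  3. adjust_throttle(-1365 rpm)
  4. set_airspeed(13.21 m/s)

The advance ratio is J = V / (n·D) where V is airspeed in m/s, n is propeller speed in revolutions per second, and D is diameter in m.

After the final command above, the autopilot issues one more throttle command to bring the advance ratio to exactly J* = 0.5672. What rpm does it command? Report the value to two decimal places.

set_propeller: D = 0.861 m, P = 1.189 m (p = P/D = 1.380952); state ← (V=0, rpm=0)
throttle_to(10582): rpm ← 10582
adjust_throttle(-1365): rpm ← 10582 -1365 = 9217
set_airspeed(13.21): V ← 13.21 m/s
final state: V = 13.21 m/s, rpm = 9217 → n = rpm/60 = 153.616667 rev/s
target J* = 0.5672; solve J* = V/(n·D) for n: n = V/(J*·D) = 13.21/(0.5672 × 0.861) = 27.049762 rev/s
rpm = 60·n = 1622.985704

rpm = 1622.99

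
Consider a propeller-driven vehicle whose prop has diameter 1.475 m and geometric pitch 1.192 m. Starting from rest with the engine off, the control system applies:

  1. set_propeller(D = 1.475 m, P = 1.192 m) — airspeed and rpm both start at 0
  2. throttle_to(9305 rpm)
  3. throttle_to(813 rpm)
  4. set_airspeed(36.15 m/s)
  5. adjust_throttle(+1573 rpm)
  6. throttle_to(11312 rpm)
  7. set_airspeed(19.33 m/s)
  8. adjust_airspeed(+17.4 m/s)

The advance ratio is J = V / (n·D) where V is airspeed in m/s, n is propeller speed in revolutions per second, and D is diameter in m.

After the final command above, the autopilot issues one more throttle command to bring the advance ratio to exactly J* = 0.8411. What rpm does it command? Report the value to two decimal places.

set_propeller: D = 1.475 m, P = 1.192 m (p = P/D = 0.808136); state ← (V=0, rpm=0)
throttle_to(9305): rpm ← 9305
throttle_to(813): rpm ← 813
set_airspeed(36.15): V ← 36.15 m/s
adjust_throttle(+1573): rpm ← 813 +1573 = 2386
throttle_to(11312): rpm ← 11312
set_airspeed(19.33): V ← 19.33 m/s
adjust_airspeed(+17.4): V ← 19.33 +17.4 = 36.73 m/s
final state: V = 36.73 m/s, rpm = 11312 → n = rpm/60 = 188.533333 rev/s
target J* = 0.8411; solve J* = V/(n·D) for n: n = V/(J*·D) = 36.73/(0.8411 × 1.475) = 29.606105 rev/s
rpm = 60·n = 1776.366300

rpm = 1776.37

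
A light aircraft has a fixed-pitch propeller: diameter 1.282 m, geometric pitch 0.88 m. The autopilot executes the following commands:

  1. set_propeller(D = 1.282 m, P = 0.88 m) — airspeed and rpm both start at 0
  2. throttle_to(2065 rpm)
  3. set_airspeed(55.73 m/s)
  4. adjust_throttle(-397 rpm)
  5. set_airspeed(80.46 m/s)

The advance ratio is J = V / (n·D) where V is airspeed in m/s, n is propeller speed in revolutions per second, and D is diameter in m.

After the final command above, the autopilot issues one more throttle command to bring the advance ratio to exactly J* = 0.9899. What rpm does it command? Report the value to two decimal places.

set_propeller: D = 1.282 m, P = 0.88 m (p = P/D = 0.686427); state ← (V=0, rpm=0)
throttle_to(2065): rpm ← 2065
set_airspeed(55.73): V ← 55.73 m/s
adjust_throttle(-397): rpm ← 2065 -397 = 1668
set_airspeed(80.46): V ← 80.46 m/s
final state: V = 80.46 m/s, rpm = 1668 → n = rpm/60 = 27.800000 rev/s
target J* = 0.9899; solve J* = V/(n·D) for n: n = V/(J*·D) = 80.46/(0.9899 × 1.282) = 63.401667 rev/s
rpm = 60·n = 3804.100038

rpm = 3804.10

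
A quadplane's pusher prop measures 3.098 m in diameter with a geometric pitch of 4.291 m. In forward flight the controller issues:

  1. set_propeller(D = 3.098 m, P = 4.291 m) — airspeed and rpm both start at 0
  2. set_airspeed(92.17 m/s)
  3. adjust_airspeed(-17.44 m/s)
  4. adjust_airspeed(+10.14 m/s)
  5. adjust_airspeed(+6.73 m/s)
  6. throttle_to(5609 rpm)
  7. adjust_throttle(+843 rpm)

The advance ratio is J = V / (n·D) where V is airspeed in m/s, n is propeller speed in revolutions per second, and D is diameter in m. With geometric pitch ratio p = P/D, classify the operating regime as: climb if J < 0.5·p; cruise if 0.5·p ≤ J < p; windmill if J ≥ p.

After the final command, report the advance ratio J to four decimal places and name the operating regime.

J = 0.2750, regime = climb

set_propeller: D = 3.098 m, P = 4.291 m (p = P/D = 1.385087); state ← (V=0, rpm=0)
set_airspeed(92.17): V ← 92.17 m/s
adjust_airspeed(-17.44): V ← 92.17 -17.44 = 74.73 m/s
adjust_airspeed(+10.14): V ← 74.73 +10.14 = 84.87 m/s
adjust_airspeed(+6.73): V ← 84.87 +6.73 = 91.6 m/s
throttle_to(5609): rpm ← 5609
adjust_throttle(+843): rpm ← 5609 +843 = 6452
final state: V = 91.6 m/s, rpm = 6452 → n = rpm/60 = 107.533333 rev/s
J = V / (n·D) = 91.6 / (107.533333 × 3.098) = 0.274961
regime bands: climb J<0.6925 | cruise [0.6925, 1.3851) | windmill J≥1.3851
J = 0.2750 → climb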